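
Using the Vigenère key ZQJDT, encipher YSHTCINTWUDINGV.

XIQWVHDCZNCYWJO

Repeat the key across the message: ZQJDTZQJDTZQJDT
Y(24)+Z(25): 49≡23 → X
S(18)+Q(16): 34≡8 → I
H(7)+J(9): 16 → Q
T(19)+D(3): 22 → W
C(2)+T(19): 21 → V
I(8)+Z(25): 33≡7 → H
N(13)+Q(16): 29≡3 → D
T(19)+J(9): 28≡2 → C
W(22)+D(3): 25 → Z
U(20)+T(19): 39≡13 → N
D(3)+Z(25): 28≡2 → C
I(8)+Q(16): 24 → Y
N(13)+J(9): 22 → W
G(6)+D(3): 9 → J
V(21)+T(19): 40≡14 → O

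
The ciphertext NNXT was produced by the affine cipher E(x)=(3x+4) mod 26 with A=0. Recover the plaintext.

The inverse of 3 mod 26 is 9, since 3·9=27≡1. Apply D(y)=9·(y−4) mod 26:
N(13): 9·(13−4)=81≡3 → D
N(13): 9·(13−4)=81≡3 → D
X(23): 9·(23−4)=171≡15 → P
T(19): 9·(19−4)=135≡5 → F

DDPF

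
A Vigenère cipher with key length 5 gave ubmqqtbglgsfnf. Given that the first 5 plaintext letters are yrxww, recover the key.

Subtract each crib letter from the matching ciphertext letter (mod 26):
u(20)−y(24)=-4≡22 → w
b(1)−r(17)=-16≡10 → k
m(12)−x(23)=-11≡15 → p
q(16)−w(22)=-6≡20 → u
q(16)−w(22)=-6≡20 → u

wkpuu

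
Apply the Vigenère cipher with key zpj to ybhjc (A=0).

xqqir

Repeat the key across the message: zpjzp
y(24)+z(25): 49≡23 → x
b(1)+p(15): 16 → q
h(7)+j(9): 16 → q
j(9)+z(25): 34≡8 → i
c(2)+p(15): 17 → r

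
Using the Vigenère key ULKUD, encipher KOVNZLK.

EZFHCFV

Repeat the key across the message: ULKUDUL
K(10)+U(20): 30≡4 → E
O(14)+L(11): 25 → Z
V(21)+K(10): 31≡5 → F
N(13)+U(20): 33≡7 → H
Z(25)+D(3): 28≡2 → C
L(11)+U(20): 31≡5 → F
K(10)+L(11): 21 → V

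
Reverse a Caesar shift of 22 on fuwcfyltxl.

f(5): 5−22=-17≡9 → j
u(20): 20−22=-2≡24 → y
w(22): 22−22=0 → a
c(2): 2−22=-20≡6 → g
f(5): 5−22=-17≡9 → j
y(24): 24−22=2 → c
l(11): 11−22=-11≡15 → p
t(19): 19−22=-3≡23 → x
x(23): 23−22=1 → b
l(11): 11−22=-11≡15 → p

jyagjcpxbp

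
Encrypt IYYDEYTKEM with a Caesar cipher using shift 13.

VLLQRLGXRZ

I(8): 8+13=21 → V
Y(24): 24+13=37≡11 → L
Y(24): 24+13=37≡11 → L
D(3): 3+13=16 → Q
E(4): 4+13=17 → R
Y(24): 24+13=37≡11 → L
T(19): 19+13=32≡6 → G
K(10): 10+13=23 → X
E(4): 4+13=17 → R
M(12): 12+13=25 → Z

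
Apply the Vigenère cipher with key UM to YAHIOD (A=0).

SMBUIP

Repeat the key across the message: UMUMUM
Y(24)+U(20): 44≡18 → S
A(0)+M(12): 12 → M
H(7)+U(20): 27≡1 → B
I(8)+M(12): 20 → U
O(14)+U(20): 34≡8 → I
D(3)+M(12): 15 → P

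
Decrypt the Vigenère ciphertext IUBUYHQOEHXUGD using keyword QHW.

SNFERLAHIRQYQW

Repeat the key across the ciphertext: QHWQHWQHWQHWQH
I(8)−Q(16): -8≡18 → S
U(20)−H(7): 13 → N
B(1)−W(22): -21≡5 → F
U(20)−Q(16): 4 → E
Y(24)−H(7): 17 → R
H(7)−W(22): -15≡11 → L
Q(16)−Q(16): 0 → A
O(14)−H(7): 7 → H
E(4)−W(22): -18≡8 → I
H(7)−Q(16): -9≡17 → R
X(23)−H(7): 16 → Q
U(20)−W(22): -2≡24 → Y
G(6)−Q(16): -10≡16 → Q
D(3)−H(7): -4≡22 → W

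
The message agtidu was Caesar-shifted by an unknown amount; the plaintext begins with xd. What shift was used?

From the crib: a(0)−x(23)=-23≡3, so the shift is 3.

3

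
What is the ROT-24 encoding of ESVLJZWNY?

CQTJHXULW

E(4): 4+24=28≡2 → C
S(18): 18+24=42≡16 → Q
V(21): 21+24=45≡19 → T
L(11): 11+24=35≡9 → J
J(9): 9+24=33≡7 → H
Z(25): 25+24=49≡23 → X
W(22): 22+24=46≡20 → U
N(13): 13+24=37≡11 → L
Y(24): 24+24=48≡22 → W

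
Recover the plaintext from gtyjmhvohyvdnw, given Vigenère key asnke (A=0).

Repeat the key across the ciphertext: asnkeasnkeasnk
g(6)−a(0): 6 → g
t(19)−s(18): 1 → b
y(24)−n(13): 11 → l
j(9)−k(10): -1≡25 → z
m(12)−e(4): 8 → i
h(7)−a(0): 7 → h
v(21)−s(18): 3 → d
o(14)−n(13): 1 → b
h(7)−k(10): -3≡23 → x
y(24)−e(4): 20 → u
v(21)−a(0): 21 → v
d(3)−s(18): -15≡11 → l
n(13)−n(13): 0 → a
w(22)−k(10): 12 → m

gblzihdbxuvlam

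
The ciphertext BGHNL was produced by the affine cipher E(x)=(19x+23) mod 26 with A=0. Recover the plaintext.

SVGUY

The inverse of 19 mod 26 is 11, since 19·11=209≡1. Apply D(y)=11·(y−23) mod 26:
B(1): 11·(1−23)=-242≡18 → S
G(6): 11·(6−23)=-187≡21 → V
H(7): 11·(7−23)=-176≡6 → G
N(13): 11·(13−23)=-110≡20 → U
L(11): 11·(11−23)=-132≡24 → Y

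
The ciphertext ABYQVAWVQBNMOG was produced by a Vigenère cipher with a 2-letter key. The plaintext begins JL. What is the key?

RQ

Subtract each crib letter from the matching ciphertext letter (mod 26):
A(0)−J(9)=-9≡17 → R
B(1)−L(11)=-10≡16 → Q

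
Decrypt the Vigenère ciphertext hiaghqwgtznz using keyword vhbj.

mbzxmjvxysmq

Repeat the key across the ciphertext: vhbjvhbjvhbj
h(7)−v(21): -14≡12 → m
i(8)−h(7): 1 → b
a(0)−b(1): -1≡25 → z
g(6)−j(9): -3≡23 → x
h(7)−v(21): -14≡12 → m
q(16)−h(7): 9 → j
w(22)−b(1): 21 → v
g(6)−j(9): -3≡23 → x
t(19)−v(21): -2≡24 → y
z(25)−h(7): 18 → s
n(13)−b(1): 12 → m
z(25)−j(9): 16 → q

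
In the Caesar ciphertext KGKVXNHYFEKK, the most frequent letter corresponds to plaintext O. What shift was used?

The most frequent ciphertext letter is K (appears 4 times).
K is position 10; O is position 14.
Shift = -4≡22.

22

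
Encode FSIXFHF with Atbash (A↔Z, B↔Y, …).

F(5) → U(20)
S(18) → H(7)
I(8) → R(17)
X(23) → C(2)
F(5) → U(20)
H(7) → S(18)
F(5) → U(20)

UHRCUSU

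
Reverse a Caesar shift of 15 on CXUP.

C(2): 2−15=-13≡13 → N
X(23): 23−15=8 → I
U(20): 20−15=5 → F
P(15): 15−15=0 → A

NIFA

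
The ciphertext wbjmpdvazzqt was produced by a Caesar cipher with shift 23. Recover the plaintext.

w(22): 22−23=-1≡25 → z
b(1): 1−23=-22≡4 → e
j(9): 9−23=-14≡12 → m
m(12): 12−23=-11≡15 → p
p(15): 15−23=-8≡18 → s
d(3): 3−23=-20≡6 → g
v(21): 21−23=-2≡24 → y
a(0): 0−23=-23≡3 → d
z(25): 25−23=2 → c
z(25): 25−23=2 → c
q(16): 16−23=-7≡19 → t
t(19): 19−23=-4≡22 → w

zempsgydcctw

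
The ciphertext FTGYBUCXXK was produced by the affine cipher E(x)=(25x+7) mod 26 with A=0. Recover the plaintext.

The inverse of 25 mod 26 is 25, since 25·25=625≡1. Apply D(y)=25·(y−7) mod 26:
F(5): 25·(5−7)=-50≡2 → C
T(19): 25·(19−7)=300≡14 → O
G(6): 25·(6−7)=-25≡1 → B
Y(24): 25·(24−7)=425≡9 → J
B(1): 25·(1−7)=-150≡6 → G
U(20): 25·(20−7)=325≡13 → N
C(2): 25·(2−7)=-125≡5 → F
X(23): 25·(23−7)=400≡10 → K
X(23): 25·(23−7)=400≡10 → K
K(10): 25·(10−7)=75≡23 → X

COBJGNFKKX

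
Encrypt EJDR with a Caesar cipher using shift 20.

YDXL

E(4): 4+20=24 → Y
J(9): 9+20=29≡3 → D
D(3): 3+20=23 → X
R(17): 17+20=37≡11 → L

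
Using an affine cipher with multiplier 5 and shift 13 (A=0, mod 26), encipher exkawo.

hylntf

e(4): 5·4+13=33≡7 → h
x(23): 5·23+13=128≡24 → y
k(10): 5·10+13=63≡11 → l
a(0): 5·0+13=13 → n
w(22): 5·22+13=123≡19 → t
o(14): 5·14+13=83≡5 → f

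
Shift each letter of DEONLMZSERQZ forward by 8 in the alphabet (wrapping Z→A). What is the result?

LMWVTUHAMZYH

D(3): 3+8=11 → L
E(4): 4+8=12 → M
O(14): 14+8=22 → W
N(13): 13+8=21 → V
L(11): 11+8=19 → T
M(12): 12+8=20 → U
Z(25): 25+8=33≡7 → H
S(18): 18+8=26≡0 → A
E(4): 4+8=12 → M
R(17): 17+8=25 → Z
Q(16): 16+8=24 → Y
Z(25): 25+8=33≡7 → H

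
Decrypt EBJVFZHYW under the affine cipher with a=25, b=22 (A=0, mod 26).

SVNBRXPYA

The inverse of 25 mod 26 is 25, since 25·25=625≡1. Apply D(y)=25·(y−22) mod 26:
E(4): 25·(4−22)=-450≡18 → S
B(1): 25·(1−22)=-525≡21 → V
J(9): 25·(9−22)=-325≡13 → N
V(21): 25·(21−22)=-25≡1 → B
F(5): 25·(5−22)=-425≡17 → R
Z(25): 25·(25−22)=75≡23 → X
H(7): 25·(7−22)=-375≡15 → P
Y(24): 25·(24−22)=50≡24 → Y
W(22): 25·(22−22)=0 → A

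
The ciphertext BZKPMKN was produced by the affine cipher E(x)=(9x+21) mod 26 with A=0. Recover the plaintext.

The inverse of 9 mod 26 is 3, since 9·3=27≡1. Apply D(y)=3·(y−21) mod 26:
B(1): 3·(1−21)=-60≡18 → S
Z(25): 3·(25−21)=12 → M
K(10): 3·(10−21)=-33≡19 → T
P(15): 3·(15−21)=-18≡8 → I
M(12): 3·(12−21)=-27≡25 → Z
K(10): 3·(10−21)=-33≡19 → T
N(13): 3·(13−21)=-24≡2 → C

SMTIZTC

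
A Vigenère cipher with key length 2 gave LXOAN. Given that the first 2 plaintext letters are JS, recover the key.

Subtract each crib letter from the matching ciphertext letter (mod 26):
L(11)−J(9)=2 → C
X(23)−S(18)=5 → F

CF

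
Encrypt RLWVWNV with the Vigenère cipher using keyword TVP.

Repeat the key across the message: TVPTVPT
R(17)+T(19): 36≡10 → K
L(11)+V(21): 32≡6 → G
W(22)+P(15): 37≡11 → L
V(21)+T(19): 40≡14 → O
W(22)+V(21): 43≡17 → R
N(13)+P(15): 28≡2 → C
V(21)+T(19): 40≡14 → O

KGLORCO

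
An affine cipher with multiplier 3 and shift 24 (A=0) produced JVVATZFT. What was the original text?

VZZSHJLH

The inverse of 3 mod 26 is 9, since 3·9=27≡1. Apply D(y)=9·(y−24) mod 26:
J(9): 9·(9−24)=-135≡21 → V
V(21): 9·(21−24)=-27≡25 → Z
V(21): 9·(21−24)=-27≡25 → Z
A(0): 9·(0−24)=-216≡18 → S
T(19): 9·(19−24)=-45≡7 → H
Z(25): 9·(25−24)=9 → J
F(5): 9·(5−24)=-171≡11 → L
T(19): 9·(19−24)=-45≡7 → H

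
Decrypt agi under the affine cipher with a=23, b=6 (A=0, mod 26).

cai

The inverse of 23 mod 26 is 17, since 23·17=391≡1. Apply D(y)=17·(y−6) mod 26:
a(0): 17·(0−6)=-102≡2 → c
g(6): 17·(6−6)=0 → a
i(8): 17·(8−6)=34≡8 → i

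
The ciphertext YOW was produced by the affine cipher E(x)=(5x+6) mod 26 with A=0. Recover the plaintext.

The inverse of 5 mod 26 is 21, since 5·21=105≡1. Apply D(y)=21·(y−6) mod 26:
Y(24): 21·(24−6)=378≡14 → O
O(14): 21·(14−6)=168≡12 → M
W(22): 21·(22−6)=336≡24 → Y

OMY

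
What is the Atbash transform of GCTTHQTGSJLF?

TXGGSJGTHQOU

G(6) → T(19)
C(2) → X(23)
T(19) → G(6)
T(19) → G(6)
H(7) → S(18)
Q(16) → J(9)
T(19) → G(6)
G(6) → T(19)
S(18) → H(7)
J(9) → Q(16)
L(11) → O(14)
F(5) → U(20)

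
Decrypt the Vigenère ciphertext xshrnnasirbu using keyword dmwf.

Repeat the key across the ciphertext: dmwfdmwfdmwf
x(23)−d(3): 20 → u
s(18)−m(12): 6 → g
h(7)−w(22): -15≡11 → l
r(17)−f(5): 12 → m
n(13)−d(3): 10 → k
n(13)−m(12): 1 → b
a(0)−w(22): -22≡4 → e
s(18)−f(5): 13 → n
i(8)−d(3): 5 → f
r(17)−m(12): 5 → f
b(1)−w(22): -21≡5 → f
u(20)−f(5): 15 → p

uglmkbenfffp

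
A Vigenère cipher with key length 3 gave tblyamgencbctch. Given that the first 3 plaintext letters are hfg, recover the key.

Subtract each crib letter from the matching ciphertext letter (mod 26):
t(19)−h(7)=12 → m
b(1)−f(5)=-4≡22 → w
l(11)−g(6)=5 → f

mwf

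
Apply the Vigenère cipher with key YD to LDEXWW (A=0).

Repeat the key across the message: YDYDYD
L(11)+Y(24): 35≡9 → J
D(3)+D(3): 6 → G
E(4)+Y(24): 28≡2 → C
X(23)+D(3): 26≡0 → A
W(22)+Y(24): 46≡20 → U
W(22)+D(3): 25 → Z

JGCAUZ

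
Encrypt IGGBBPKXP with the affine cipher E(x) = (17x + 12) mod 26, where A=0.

SKKDDHANH

I(8): 17·8+12=148≡18 → S
G(6): 17·6+12=114≡10 → K
G(6): 17·6+12=114≡10 → K
B(1): 17·1+12=29≡3 → D
B(1): 17·1+12=29≡3 → D
P(15): 17·15+12=267≡7 → H
K(10): 17·10+12=182≡0 → A
X(23): 17·23+12=403≡13 → N
P(15): 17·15+12=267≡7 → H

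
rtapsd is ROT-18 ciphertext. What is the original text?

r(17): 17−18=-1≡25 → z
t(19): 19−18=1 → b
a(0): 0−18=-18≡8 → i
p(15): 15−18=-3≡23 → x
s(18): 18−18=0 → a
d(3): 3−18=-15≡11 → l

zbixal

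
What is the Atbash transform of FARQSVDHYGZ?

UZIJHEWSBTA

F(5) → U(20)
A(0) → Z(25)
R(17) → I(8)
Q(16) → J(9)
S(18) → H(7)
V(21) → E(4)
D(3) → W(22)
H(7) → S(18)
Y(24) → B(1)
G(6) → T(19)
Z(25) → A(0)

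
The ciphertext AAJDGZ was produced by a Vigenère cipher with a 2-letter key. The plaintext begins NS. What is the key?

NI

Subtract each crib letter from the matching ciphertext letter (mod 26):
A(0)−N(13)=-13≡13 → N
A(0)−S(18)=-18≡8 → I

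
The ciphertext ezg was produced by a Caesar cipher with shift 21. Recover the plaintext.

e(4): 4−21=-17≡9 → j
z(25): 25−21=4 → e
g(6): 6−21=-15≡11 → l

jel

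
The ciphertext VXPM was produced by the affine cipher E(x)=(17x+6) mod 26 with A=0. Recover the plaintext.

HBZI

The inverse of 17 mod 26 is 23, since 17·23=391≡1. Apply D(y)=23·(y−6) mod 26:
V(21): 23·(21−6)=345≡7 → H
X(23): 23·(23−6)=391≡1 → B
P(15): 23·(15−6)=207≡25 → Z
M(12): 23·(12−6)=138≡8 → I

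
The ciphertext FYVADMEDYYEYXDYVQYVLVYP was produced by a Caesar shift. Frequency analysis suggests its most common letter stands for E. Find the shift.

20

The most frequent ciphertext letter is Y (appears 7 times).
Y is position 24; E is position 4.
Shift = 20.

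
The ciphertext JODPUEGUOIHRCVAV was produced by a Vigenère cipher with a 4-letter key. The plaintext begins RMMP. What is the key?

SCRA

Subtract each crib letter from the matching ciphertext letter (mod 26):
J(9)−R(17)=-8≡18 → S
O(14)−M(12)=2 → C
D(3)−M(12)=-9≡17 → R
P(15)−P(15)=0 → A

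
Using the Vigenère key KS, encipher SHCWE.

Repeat the key across the message: KSKSK
S(18)+K(10): 28≡2 → C
H(7)+S(18): 25 → Z
C(2)+K(10): 12 → M
W(22)+S(18): 40≡14 → O
E(4)+K(10): 14 → O

CZMOO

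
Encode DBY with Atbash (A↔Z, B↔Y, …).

D(3) → W(22)
B(1) → Y(24)
Y(24) → B(1)

WYB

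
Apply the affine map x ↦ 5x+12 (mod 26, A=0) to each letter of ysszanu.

y(24): 5·24+12=132≡2 → c
s(18): 5·18+12=102≡24 → y
s(18): 5·18+12=102≡24 → y
z(25): 5·25+12=137≡7 → h
a(0): 5·0+12=12 → m
n(13): 5·13+12=77≡25 → z
u(20): 5·20+12=112≡8 → i

cyyhmzi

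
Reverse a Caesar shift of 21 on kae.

pfj

k(10): 10−21=-11≡15 → p
a(0): 0−21=-21≡5 → f
e(4): 4−21=-17≡9 → j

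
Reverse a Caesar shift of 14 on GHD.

G(6): 6−14=-8≡18 → S
H(7): 7−14=-7≡19 → T
D(3): 3−14=-11≡15 → P

STP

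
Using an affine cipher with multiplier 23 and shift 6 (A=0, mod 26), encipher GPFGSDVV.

G(6): 23·6+6=144≡14 → O
P(15): 23·15+6=351≡13 → N
F(5): 23·5+6=121≡17 → R
G(6): 23·6+6=144≡14 → O
S(18): 23·18+6=420≡4 → E
D(3): 23·3+6=75≡23 → X
V(21): 23·21+6=489≡21 → V
V(21): 23·21+6=489≡21 → V

ONROEXVV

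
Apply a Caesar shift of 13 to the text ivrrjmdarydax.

i(8): 8+13=21 → v
v(21): 21+13=34≡8 → i
r(17): 17+13=30≡4 → e
r(17): 17+13=30≡4 → e
j(9): 9+13=22 → w
m(12): 12+13=25 → z
d(3): 3+13=16 → q
a(0): 0+13=13 → n
r(17): 17+13=30≡4 → e
y(24): 24+13=37≡11 → l
d(3): 3+13=16 → q
a(0): 0+13=13 → n
x(23): 23+13=36≡10 → k

vieewzqnelqnk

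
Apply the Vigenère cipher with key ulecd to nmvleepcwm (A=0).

hxznhyagyp

Repeat the key across the message: ulecdulecd
n(13)+u(20): 33≡7 → h
m(12)+l(11): 23 → x
v(21)+e(4): 25 → z
l(11)+c(2): 13 → n
e(4)+d(3): 7 → h
e(4)+u(20): 24 → y
p(15)+l(11): 26≡0 → a
c(2)+e(4): 6 → g
w(22)+c(2): 24 → y
m(12)+d(3): 15 → p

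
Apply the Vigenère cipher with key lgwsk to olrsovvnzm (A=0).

Repeat the key across the message: lgwsklgwsk
o(14)+l(11): 25 → z
l(11)+g(6): 17 → r
r(17)+w(22): 39≡13 → n
s(18)+s(18): 36≡10 → k
o(14)+k(10): 24 → y
v(21)+l(11): 32≡6 → g
v(21)+g(6): 27≡1 → b
n(13)+w(22): 35≡9 → j
z(25)+s(18): 43≡17 → r
m(12)+k(10): 22 → w

zrnkygbjrw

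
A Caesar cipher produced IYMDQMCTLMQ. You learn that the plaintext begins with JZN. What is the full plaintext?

JZNERNDUMNR

From the crib: I(8)−J(9)=-1≡25, so the shift is 25.
Subtract 25 from each ciphertext letter:
I(8): 8−25=-17≡9 → J
Y(24): 24−25=-1≡25 → Z
M(12): 12−25=-13≡13 → N
D(3): 3−25=-22≡4 → E
Q(16): 16−25=-9≡17 → R
M(12): 12−25=-13≡13 → N
C(2): 2−25=-23≡3 → D
T(19): 19−25=-6≡20 → U
L(11): 11−25=-14≡12 → M
M(12): 12−25=-13≡13 → N
Q(16): 16−25=-9≡17 → R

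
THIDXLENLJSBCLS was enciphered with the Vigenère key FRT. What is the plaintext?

Repeat the key across the ciphertext: FRTFRTFRTFRTFRT
T(19)−F(5): 14 → O
H(7)−R(17): -10≡16 → Q
I(8)−T(19): -11≡15 → P
D(3)−F(5): -2≡24 → Y
X(23)−R(17): 6 → G
L(11)−T(19): -8≡18 → S
E(4)−F(5): -1≡25 → Z
N(13)−R(17): -4≡22 → W
L(11)−T(19): -8≡18 → S
J(9)−F(5): 4 → E
S(18)−R(17): 1 → B
B(1)−T(19): -18≡8 → I
C(2)−F(5): -3≡23 → X
L(11)−R(17): -6≡20 → U
S(18)−T(19): -1≡25 → Z

OQPYGSZWSEBIXUZ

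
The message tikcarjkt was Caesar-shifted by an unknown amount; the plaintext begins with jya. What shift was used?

From the crib: t(19)−j(9)=10, so the shift is 10.

10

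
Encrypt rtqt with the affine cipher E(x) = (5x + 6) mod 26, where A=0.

r(17): 5·17+6=91≡13 → n
t(19): 5·19+6=101≡23 → x
q(16): 5·16+6=86≡8 → i
t(19): 5·19+6=101≡23 → x

nxix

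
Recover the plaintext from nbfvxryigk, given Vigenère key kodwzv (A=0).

dnczywoudo

Repeat the key across the ciphertext: kodwzvkodw
n(13)−k(10): 3 → d
b(1)−o(14): -13≡13 → n
f(5)−d(3): 2 → c
v(21)−w(22): -1≡25 → z
x(23)−z(25): -2≡24 → y
r(17)−v(21): -4≡22 → w
y(24)−k(10): 14 → o
i(8)−o(14): -6≡20 → u
g(6)−d(3): 3 → d
k(10)−w(22): -12≡14 → o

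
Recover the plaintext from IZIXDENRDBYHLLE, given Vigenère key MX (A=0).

Repeat the key across the ciphertext: MXMXMXMXMXMXMXM
I(8)−M(12): -4≡22 → W
Z(25)−X(23): 2 → C
I(8)−M(12): -4≡22 → W
X(23)−X(23): 0 → A
D(3)−M(12): -9≡17 → R
E(4)−X(23): -19≡7 → H
N(13)−M(12): 1 → B
R(17)−X(23): -6≡20 → U
D(3)−M(12): -9≡17 → R
B(1)−X(23): -22≡4 → E
Y(24)−M(12): 12 → M
H(7)−X(23): -16≡10 → K
L(11)−M(12): -1≡25 → Z
L(11)−X(23): -12≡14 → O
E(4)−M(12): -8≡18 → S

WCWARHBUREMKZOS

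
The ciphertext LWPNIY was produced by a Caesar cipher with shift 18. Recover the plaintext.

L(11): 11−18=-7≡19 → T
W(22): 22−18=4 → E
P(15): 15−18=-3≡23 → X
N(13): 13−18=-5≡21 → V
I(8): 8−18=-10≡16 → Q
Y(24): 24−18=6 → G

TEXVQG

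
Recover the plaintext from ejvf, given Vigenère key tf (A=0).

Repeat the key across the ciphertext: tftf
e(4)−t(19): -15≡11 → l
j(9)−f(5): 4 → e
v(21)−t(19): 2 → c
f(5)−f(5): 0 → a

leca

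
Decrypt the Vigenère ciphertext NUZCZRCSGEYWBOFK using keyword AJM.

Repeat the key across the ciphertext: AJMAJMAJMAJMAJMA
N(13)−A(0): 13 → N
U(20)−J(9): 11 → L
Z(25)−M(12): 13 → N
C(2)−A(0): 2 → C
Z(25)−J(9): 16 → Q
R(17)−M(12): 5 → F
C(2)−A(0): 2 → C
S(18)−J(9): 9 → J
G(6)−M(12): -6≡20 → U
E(4)−A(0): 4 → E
Y(24)−J(9): 15 → P
W(22)−M(12): 10 → K
B(1)−A(0): 1 → B
O(14)−J(9): 5 → F
F(5)−M(12): -7≡19 → T
K(10)−A(0): 10 → K

NLNCQFCJUEPKBFTK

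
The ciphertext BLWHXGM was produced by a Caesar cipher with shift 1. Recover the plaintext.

AKVGWFL

B(1): 1−1=0 → A
L(11): 11−1=10 → K
W(22): 22−1=21 → V
H(7): 7−1=6 → G
X(23): 23−1=22 → W
G(6): 6−1=5 → F
M(12): 12−1=11 → L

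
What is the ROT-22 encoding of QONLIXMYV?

Q(16): 16+22=38≡12 → M
O(14): 14+22=36≡10 → K
N(13): 13+22=35≡9 → J
L(11): 11+22=33≡7 → H
I(8): 8+22=30≡4 → E
X(23): 23+22=45≡19 → T
M(12): 12+22=34≡8 → I
Y(24): 24+22=46≡20 → U
V(21): 21+22=43≡17 → R

MKJHETIUR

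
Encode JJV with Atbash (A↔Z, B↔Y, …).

QQE

J(9) → Q(16)
J(9) → Q(16)
V(21) → E(4)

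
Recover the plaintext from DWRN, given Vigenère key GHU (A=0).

Repeat the key across the ciphertext: GHUG
D(3)−G(6): -3≡23 → X
W(22)−H(7): 15 → P
R(17)−U(20): -3≡23 → X
N(13)−G(6): 7 → H

XPXH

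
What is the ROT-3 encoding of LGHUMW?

L(11): 11+3=14 → O
G(6): 6+3=9 → J
H(7): 7+3=10 → K
U(20): 20+3=23 → X
M(12): 12+3=15 → P
W(22): 22+3=25 → Z

OJKXPZ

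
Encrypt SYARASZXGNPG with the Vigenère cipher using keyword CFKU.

UDKLCXJRISZA

Repeat the key across the message: CFKUCFKUCFKU
S(18)+C(2): 20 → U
Y(24)+F(5): 29≡3 → D
A(0)+K(10): 10 → K
R(17)+U(20): 37≡11 → L
A(0)+C(2): 2 → C
S(18)+F(5): 23 → X
Z(25)+K(10): 35≡9 → J
X(23)+U(20): 43≡17 → R
G(6)+C(2): 8 → I
N(13)+F(5): 18 → S
P(15)+K(10): 25 → Z
G(6)+U(20): 26≡0 → A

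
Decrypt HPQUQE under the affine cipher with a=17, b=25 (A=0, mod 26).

The inverse of 17 mod 26 is 23, since 17·23=391≡1. Apply D(y)=23·(y−25) mod 26:
H(7): 23·(7−25)=-414≡2 → C
P(15): 23·(15−25)=-230≡4 → E
Q(16): 23·(16−25)=-207≡1 → B
U(20): 23·(20−25)=-115≡15 → P
Q(16): 23·(16−25)=-207≡1 → B
E(4): 23·(4−25)=-483≡11 → L

CEBPBL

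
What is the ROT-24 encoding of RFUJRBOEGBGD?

R(17): 17+24=41≡15 → P
F(5): 5+24=29≡3 → D
U(20): 20+24=44≡18 → S
J(9): 9+24=33≡7 → H
R(17): 17+24=41≡15 → P
B(1): 1+24=25 → Z
O(14): 14+24=38≡12 → M
E(4): 4+24=28≡2 → C
G(6): 6+24=30≡4 → E
B(1): 1+24=25 → Z
G(6): 6+24=30≡4 → E
D(3): 3+24=27≡1 → B

PDSHPZMCEZEB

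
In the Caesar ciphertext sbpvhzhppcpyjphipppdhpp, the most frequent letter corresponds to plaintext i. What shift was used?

7

The most frequent ciphertext letter is p (appears 10 times).
p is position 15; i is position 8.
Shift = 7.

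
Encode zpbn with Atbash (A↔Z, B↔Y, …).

z(25) → a(0)
p(15) → k(10)
b(1) → y(24)
n(13) → m(12)

akym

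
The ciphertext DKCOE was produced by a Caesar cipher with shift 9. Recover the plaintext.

UBTFV

D(3): 3−9=-6≡20 → U
K(10): 10−9=1 → B
C(2): 2−9=-7≡19 → T
O(14): 14−9=5 → F
E(4): 4−9=-5≡21 → V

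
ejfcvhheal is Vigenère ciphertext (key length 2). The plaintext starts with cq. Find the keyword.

Subtract each crib letter from the matching ciphertext letter (mod 26):
e(4)−c(2)=2 → c
j(9)−q(16)=-7≡19 → t

ct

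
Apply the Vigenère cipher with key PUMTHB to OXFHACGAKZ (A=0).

Repeat the key across the message: PUMTHBPUMT
O(14)+P(15): 29≡3 → D
X(23)+U(20): 43≡17 → R
F(5)+M(12): 17 → R
H(7)+T(19): 26≡0 → A
A(0)+H(7): 7 → H
C(2)+B(1): 3 → D
G(6)+P(15): 21 → V
A(0)+U(20): 20 → U
K(10)+M(12): 22 → W
Z(25)+T(19): 44≡18 → S

DRRAHDVUWS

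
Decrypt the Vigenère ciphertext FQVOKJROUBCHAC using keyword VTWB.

Repeat the key across the ciphertext: VTWBVTWBVTWBVT
F(5)−V(21): -16≡10 → K
Q(16)−T(19): -3≡23 → X
V(21)−W(22): -1≡25 → Z
O(14)−B(1): 13 → N
K(10)−V(21): -11≡15 → P
J(9)−T(19): -10≡16 → Q
R(17)−W(22): -5≡21 → V
O(14)−B(1): 13 → N
U(20)−V(21): -1≡25 → Z
B(1)−T(19): -18≡8 → I
C(2)−W(22): -20≡6 → G
H(7)−B(1): 6 → G
A(0)−V(21): -21≡5 → F
C(2)−T(19): -17≡9 → J

KXZNPQVNZIGGFJ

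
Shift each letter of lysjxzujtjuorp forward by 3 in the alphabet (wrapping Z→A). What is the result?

obvmacxmwmxrus

l(11): 11+3=14 → o
y(24): 24+3=27≡1 → b
s(18): 18+3=21 → v
j(9): 9+3=12 → m
x(23): 23+3=26≡0 → a
z(25): 25+3=28≡2 → c
u(20): 20+3=23 → x
j(9): 9+3=12 → m
t(19): 19+3=22 → w
j(9): 9+3=12 → m
u(20): 20+3=23 → x
o(14): 14+3=17 → r
r(17): 17+3=20 → u
p(15): 15+3=18 → s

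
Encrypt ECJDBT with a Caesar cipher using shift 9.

E(4): 4+9=13 → N
C(2): 2+9=11 → L
J(9): 9+9=18 → S
D(3): 3+9=12 → M
B(1): 1+9=10 → K
T(19): 19+9=28≡2 → C

NLSMKC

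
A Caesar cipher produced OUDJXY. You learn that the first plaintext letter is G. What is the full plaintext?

GMVBPQ

From the crib: O(14)−G(6)=8, so the shift is 8.
Subtract 8 from each ciphertext letter:
O(14): 14−8=6 → G
U(20): 20−8=12 → M
D(3): 3−8=-5≡21 → V
J(9): 9−8=1 → B
X(23): 23−8=15 → P
Y(24): 24−8=16 → Q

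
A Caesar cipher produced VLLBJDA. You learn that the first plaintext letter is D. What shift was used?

18

From the crib: V(21)−D(3)=18, so the shift is 18.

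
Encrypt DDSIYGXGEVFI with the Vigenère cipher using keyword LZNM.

OCFUJFKSPUSU

Repeat the key across the message: LZNMLZNMLZNM
D(3)+L(11): 14 → O
D(3)+Z(25): 28≡2 → C
S(18)+N(13): 31≡5 → F
I(8)+M(12): 20 → U
Y(24)+L(11): 35≡9 → J
G(6)+Z(25): 31≡5 → F
X(23)+N(13): 36≡10 → K
G(6)+M(12): 18 → S
E(4)+L(11): 15 → P
V(21)+Z(25): 46≡20 → U
F(5)+N(13): 18 → S
I(8)+M(12): 20 → U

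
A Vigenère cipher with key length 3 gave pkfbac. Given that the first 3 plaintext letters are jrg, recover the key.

gtz

Subtract each crib letter from the matching ciphertext letter (mod 26):
p(15)−j(9)=6 → g
k(10)−r(17)=-7≡19 → t
f(5)−g(6)=-1≡25 → z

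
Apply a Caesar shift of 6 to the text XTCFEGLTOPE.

DZILKMRZUVK

X(23): 23+6=29≡3 → D
T(19): 19+6=25 → Z
C(2): 2+6=8 → I
F(5): 5+6=11 → L
E(4): 4+6=10 → K
G(6): 6+6=12 → M
L(11): 11+6=17 → R
T(19): 19+6=25 → Z
O(14): 14+6=20 → U
P(15): 15+6=21 → V
E(4): 4+6=10 → K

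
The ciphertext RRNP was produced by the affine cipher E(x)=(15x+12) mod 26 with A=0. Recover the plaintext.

JJHV

The inverse of 15 mod 26 is 7, since 15·7=105≡1. Apply D(y)=7·(y−12) mod 26:
R(17): 7·(17−12)=35≡9 → J
R(17): 7·(17−12)=35≡9 → J
N(13): 7·(13−12)=7 → H
P(15): 7·(15−12)=21 → V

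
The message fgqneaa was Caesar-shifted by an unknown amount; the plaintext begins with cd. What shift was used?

From the crib: f(5)−c(2)=3, so the shift is 3.

3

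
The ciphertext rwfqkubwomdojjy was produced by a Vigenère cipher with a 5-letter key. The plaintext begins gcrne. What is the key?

Subtract each crib letter from the matching ciphertext letter (mod 26):
r(17)−g(6)=11 → l
w(22)−c(2)=20 → u
f(5)−r(17)=-12≡14 → o
q(16)−n(13)=3 → d
k(10)−e(4)=6 → g

luodg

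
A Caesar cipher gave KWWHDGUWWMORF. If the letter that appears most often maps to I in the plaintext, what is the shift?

The most frequent ciphertext letter is W (appears 4 times).
W is position 22; I is position 8.
Shift = 14.

14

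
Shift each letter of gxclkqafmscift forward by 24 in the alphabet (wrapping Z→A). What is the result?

g(6): 6+24=30≡4 → e
x(23): 23+24=47≡21 → v
c(2): 2+24=26≡0 → a
l(11): 11+24=35≡9 → j
k(10): 10+24=34≡8 → i
q(16): 16+24=40≡14 → o
a(0): 0+24=24 → y
f(5): 5+24=29≡3 → d
m(12): 12+24=36≡10 → k
s(18): 18+24=42≡16 → q
c(2): 2+24=26≡0 → a
i(8): 8+24=32≡6 → g
f(5): 5+24=29≡3 → d
t(19): 19+24=43≡17 → r

evajioydkqagdr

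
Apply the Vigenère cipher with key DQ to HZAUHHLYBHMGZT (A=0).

KPDKKXOOEXPWCJ

Repeat the key across the message: DQDQDQDQDQDQDQ
H(7)+D(3): 10 → K
Z(25)+Q(16): 41≡15 → P
A(0)+D(3): 3 → D
U(20)+Q(16): 36≡10 → K
H(7)+D(3): 10 → K
H(7)+Q(16): 23 → X
L(11)+D(3): 14 → O
Y(24)+Q(16): 40≡14 → O
B(1)+D(3): 4 → E
H(7)+Q(16): 23 → X
M(12)+D(3): 15 → P
G(6)+Q(16): 22 → W
Z(25)+D(3): 28≡2 → C
T(19)+Q(16): 35≡9 → J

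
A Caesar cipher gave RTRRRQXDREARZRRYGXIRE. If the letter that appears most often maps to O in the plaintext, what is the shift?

3

The most frequent ciphertext letter is R (appears 9 times).
R is position 17; O is position 14.
Shift = 3.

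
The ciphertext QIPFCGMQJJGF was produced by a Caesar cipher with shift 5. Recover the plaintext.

Q(16): 16−5=11 → L
I(8): 8−5=3 → D
P(15): 15−5=10 → K
F(5): 5−5=0 → A
C(2): 2−5=-3≡23 → X
G(6): 6−5=1 → B
M(12): 12−5=7 → H
Q(16): 16−5=11 → L
J(9): 9−5=4 → E
J(9): 9−5=4 → E
G(6): 6−5=1 → B
F(5): 5−5=0 → A

LDKAXBHLEEBA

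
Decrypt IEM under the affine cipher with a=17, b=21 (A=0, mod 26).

NZB

The inverse of 17 mod 26 is 23, since 17·23=391≡1. Apply D(y)=23·(y−21) mod 26:
I(8): 23·(8−21)=-299≡13 → N
E(4): 23·(4−21)=-391≡25 → Z
M(12): 23·(12−21)=-207≡1 → B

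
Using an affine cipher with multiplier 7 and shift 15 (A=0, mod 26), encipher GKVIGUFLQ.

FHGTFZYOX

G(6): 7·6+15=57≡5 → F
K(10): 7·10+15=85≡7 → H
V(21): 7·21+15=162≡6 → G
I(8): 7·8+15=71≡19 → T
G(6): 7·6+15=57≡5 → F
U(20): 7·20+15=155≡25 → Z
F(5): 7·5+15=50≡24 → Y
L(11): 7·11+15=92≡14 → O
Q(16): 7·16+15=127≡23 → X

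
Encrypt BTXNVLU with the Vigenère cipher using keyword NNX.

Repeat the key across the message: NNXNNXN
B(1)+N(13): 14 → O
T(19)+N(13): 32≡6 → G
X(23)+X(23): 46≡20 → U
N(13)+N(13): 26≡0 → A
V(21)+N(13): 34≡8 → I
L(11)+X(23): 34≡8 → I
U(20)+N(13): 33≡7 → H

OGUAIIH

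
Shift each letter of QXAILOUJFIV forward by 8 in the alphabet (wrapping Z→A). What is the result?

YFIQTWCRNQD

Q(16): 16+8=24 → Y
X(23): 23+8=31≡5 → F
A(0): 0+8=8 → I
I(8): 8+8=16 → Q
L(11): 11+8=19 → T
O(14): 14+8=22 → W
U(20): 20+8=28≡2 → C
J(9): 9+8=17 → R
F(5): 5+8=13 → N
I(8): 8+8=16 → Q
V(21): 21+8=29≡3 → D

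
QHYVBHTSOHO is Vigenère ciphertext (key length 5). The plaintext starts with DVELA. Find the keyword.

NMUKB

Subtract each crib letter from the matching ciphertext letter (mod 26):
Q(16)−D(3)=13 → N
H(7)−V(21)=-14≡12 → M
Y(24)−E(4)=20 → U
V(21)−L(11)=10 → K
B(1)−A(0)=1 → B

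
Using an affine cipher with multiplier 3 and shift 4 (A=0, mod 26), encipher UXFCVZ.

MVTKPB

U(20): 3·20+4=64≡12 → M
X(23): 3·23+4=73≡21 → V
F(5): 3·5+4=19 → T
C(2): 3·2+4=10 → K
V(21): 3·21+4=67≡15 → P
Z(25): 3·25+4=79≡1 → B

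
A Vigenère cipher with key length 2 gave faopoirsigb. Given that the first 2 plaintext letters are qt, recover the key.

Subtract each crib letter from the matching ciphertext letter (mod 26):
f(5)−q(16)=-11≡15 → p
a(0)−t(19)=-19≡7 → h

ph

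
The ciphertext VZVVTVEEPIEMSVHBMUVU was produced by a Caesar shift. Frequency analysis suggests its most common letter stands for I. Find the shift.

13

The most frequent ciphertext letter is V (appears 6 times).
V is position 21; I is position 8.
Shift = 13.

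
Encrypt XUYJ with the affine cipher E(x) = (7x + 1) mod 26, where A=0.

X(23): 7·23+1=162≡6 → G
U(20): 7·20+1=141≡11 → L
Y(24): 7·24+1=169≡13 → N
J(9): 7·9+1=64≡12 → M

GLNM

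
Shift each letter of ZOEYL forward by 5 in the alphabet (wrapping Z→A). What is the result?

ETJDQ

Z(25): 25+5=30≡4 → E
O(14): 14+5=19 → T
E(4): 4+5=9 → J
Y(24): 24+5=29≡3 → D
L(11): 11+5=16 → Q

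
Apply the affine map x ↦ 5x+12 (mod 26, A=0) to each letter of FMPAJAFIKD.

LUJMFMLAKB

F(5): 5·5+12=37≡11 → L
M(12): 5·12+12=72≡20 → U
P(15): 5·15+12=87≡9 → J
A(0): 5·0+12=12 → M
J(9): 5·9+12=57≡5 → F
A(0): 5·0+12=12 → M
F(5): 5·5+12=37≡11 → L
I(8): 5·8+12=52≡0 → A
K(10): 5·10+12=62≡10 → K
D(3): 5·3+12=27≡1 → B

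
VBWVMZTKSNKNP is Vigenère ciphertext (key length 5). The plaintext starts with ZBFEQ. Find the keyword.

Subtract each crib letter from the matching ciphertext letter (mod 26):
V(21)−Z(25)=-4≡22 → W
B(1)−B(1)=0 → A
W(22)−F(5)=17 → R
V(21)−E(4)=17 → R
M(12)−Q(16)=-4≡22 → W

WARRW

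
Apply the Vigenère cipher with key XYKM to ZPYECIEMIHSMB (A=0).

WNIQZGOYFFCYY

Repeat the key across the message: XYKMXYKMXYKMX
Z(25)+X(23): 48≡22 → W
P(15)+Y(24): 39≡13 → N
Y(24)+K(10): 34≡8 → I
E(4)+M(12): 16 → Q
C(2)+X(23): 25 → Z
I(8)+Y(24): 32≡6 → G
E(4)+K(10): 14 → O
M(12)+M(12): 24 → Y
I(8)+X(23): 31≡5 → F
H(7)+Y(24): 31≡5 → F
S(18)+K(10): 28≡2 → C
M(12)+M(12): 24 → Y
B(1)+X(23): 24 → Y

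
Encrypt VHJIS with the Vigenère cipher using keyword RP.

MWAXJ

Repeat the key across the message: RPRPR
V(21)+R(17): 38≡12 → M
H(7)+P(15): 22 → W
J(9)+R(17): 26≡0 → A
I(8)+P(15): 23 → X
S(18)+R(17): 35≡9 → J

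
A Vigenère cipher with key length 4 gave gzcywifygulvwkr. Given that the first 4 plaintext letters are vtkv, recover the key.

Subtract each crib letter from the matching ciphertext letter (mod 26):
g(6)−v(21)=-15≡11 → l
z(25)−t(19)=6 → g
c(2)−k(10)=-8≡18 → s
y(24)−v(21)=3 → d

lgsd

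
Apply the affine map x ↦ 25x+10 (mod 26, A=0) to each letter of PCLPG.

VIZVE

P(15): 25·15+10=385≡21 → V
C(2): 25·2+10=60≡8 → I
L(11): 25·11+10=285≡25 → Z
P(15): 25·15+10=385≡21 → V
G(6): 25·6+10=160≡4 → E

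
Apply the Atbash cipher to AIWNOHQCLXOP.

ZRDMLSJXOCLK

A(0) → Z(25)
I(8) → R(17)
W(22) → D(3)
N(13) → M(12)
O(14) → L(11)
H(7) → S(18)
Q(16) → J(9)
C(2) → X(23)
L(11) → O(14)
X(23) → C(2)
O(14) → L(11)
P(15) → K(10)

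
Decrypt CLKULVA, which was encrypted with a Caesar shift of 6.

WFEOFPU

C(2): 2−6=-4≡22 → W
L(11): 11−6=5 → F
K(10): 10−6=4 → E
U(20): 20−6=14 → O
L(11): 11−6=5 → F
V(21): 21−6=15 → P
A(0): 0−6=-6≡20 → U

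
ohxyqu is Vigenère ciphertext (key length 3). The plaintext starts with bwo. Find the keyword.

Subtract each crib letter from the matching ciphertext letter (mod 26):
o(14)−b(1)=13 → n
h(7)−w(22)=-15≡11 → l
x(23)−o(14)=9 → j

nlj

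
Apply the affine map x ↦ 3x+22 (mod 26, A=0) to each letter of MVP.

M(12): 3·12+22=58≡6 → G
V(21): 3·21+22=85≡7 → H
P(15): 3·15+22=67≡15 → P

GHP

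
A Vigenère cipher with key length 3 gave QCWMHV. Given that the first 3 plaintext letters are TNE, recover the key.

XPS

Subtract each crib letter from the matching ciphertext letter (mod 26):
Q(16)−T(19)=-3≡23 → X
C(2)−N(13)=-11≡15 → P
W(22)−E(4)=18 → S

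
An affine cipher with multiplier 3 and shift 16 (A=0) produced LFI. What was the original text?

The inverse of 3 mod 26 is 9, since 3·9=27≡1. Apply D(y)=9·(y−16) mod 26:
L(11): 9·(11−16)=-45≡7 → H
F(5): 9·(5−16)=-99≡5 → F
I(8): 9·(8−16)=-72≡6 → G

HFG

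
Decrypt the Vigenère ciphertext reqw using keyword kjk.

Repeat the key across the ciphertext: kjkk
r(17)−k(10): 7 → h
e(4)−j(9): -5≡21 → v
q(16)−k(10): 6 → g
w(22)−k(10): 12 → m

hvgm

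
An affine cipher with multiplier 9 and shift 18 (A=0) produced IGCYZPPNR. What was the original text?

The inverse of 9 mod 26 is 3, since 9·3=27≡1. Apply D(y)=3·(y−18) mod 26:
I(8): 3·(8−18)=-30≡22 → W
G(6): 3·(6−18)=-36≡16 → Q
C(2): 3·(2−18)=-48≡4 → E
Y(24): 3·(24−18)=18 → S
Z(25): 3·(25−18)=21 → V
P(15): 3·(15−18)=-9≡17 → R
P(15): 3·(15−18)=-9≡17 → R
N(13): 3·(13−18)=-15≡11 → L
R(17): 3·(17−18)=-3≡23 → X

WQESVRRLX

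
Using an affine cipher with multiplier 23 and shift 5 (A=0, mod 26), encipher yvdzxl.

luwioy

y(24): 23·24+5=557≡11 → l
v(21): 23·21+5=488≡20 → u
d(3): 23·3+5=74≡22 → w
z(25): 23·25+5=580≡8 → i
x(23): 23·23+5=534≡14 → o
l(11): 23·11+5=258≡24 → y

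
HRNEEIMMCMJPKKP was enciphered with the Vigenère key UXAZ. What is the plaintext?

NUNFKLMNIPJQQNP

Repeat the key across the ciphertext: UXAZUXAZUXAZUXA
H(7)−U(20): -13≡13 → N
R(17)−X(23): -6≡20 → U
N(13)−A(0): 13 → N
E(4)−Z(25): -21≡5 → F
E(4)−U(20): -16≡10 → K
I(8)−X(23): -15≡11 → L
M(12)−A(0): 12 → M
M(12)−Z(25): -13≡13 → N
C(2)−U(20): -18≡8 → I
M(12)−X(23): -11≡15 → P
J(9)−A(0): 9 → J
P(15)−Z(25): -10≡16 → Q
K(10)−U(20): -10≡16 → Q
K(10)−X(23): -13≡13 → N
P(15)−A(0): 15 → P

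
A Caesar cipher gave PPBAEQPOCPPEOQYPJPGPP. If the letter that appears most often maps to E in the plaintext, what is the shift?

11

The most frequent ciphertext letter is P (appears 9 times).
P is position 15; E is position 4.
Shift = 11.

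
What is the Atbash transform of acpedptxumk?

zxkvwkgcfnp

a(0) → z(25)
c(2) → x(23)
p(15) → k(10)
e(4) → v(21)
d(3) → w(22)
p(15) → k(10)
t(19) → g(6)
x(23) → c(2)
u(20) → f(5)
m(12) → n(13)
k(10) → p(15)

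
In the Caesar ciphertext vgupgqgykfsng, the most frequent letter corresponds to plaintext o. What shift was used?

18

The most frequent ciphertext letter is g (appears 4 times).
g is position 6; o is position 14.
Shift = -8≡18.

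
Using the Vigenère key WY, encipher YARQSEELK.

Repeat the key across the message: WYWYWYWYW
Y(24)+W(22): 46≡20 → U
A(0)+Y(24): 24 → Y
R(17)+W(22): 39≡13 → N
Q(16)+Y(24): 40≡14 → O
S(18)+W(22): 40≡14 → O
E(4)+Y(24): 28≡2 → C
E(4)+W(22): 26≡0 → A
L(11)+Y(24): 35≡9 → J
K(10)+W(22): 32≡6 → G

UYNOOCAJG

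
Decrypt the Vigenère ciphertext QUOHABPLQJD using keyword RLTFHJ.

Repeat the key across the ciphertext: RLTFHJRLTFH
Q(16)−R(17): -1≡25 → Z
U(20)−L(11): 9 → J
O(14)−T(19): -5≡21 → V
H(7)−F(5): 2 → C
A(0)−H(7): -7≡19 → T
B(1)−J(9): -8≡18 → S
P(15)−R(17): -2≡24 → Y
L(11)−L(11): 0 → A
Q(16)−T(19): -3≡23 → X
J(9)−F(5): 4 → E
D(3)−H(7): -4≡22 → W

ZJVCTSYAXEW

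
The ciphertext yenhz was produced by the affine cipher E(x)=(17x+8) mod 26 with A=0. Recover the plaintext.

The inverse of 17 mod 26 is 23, since 17·23=391≡1. Apply D(y)=23·(y−8) mod 26:
y(24): 23·(24−8)=368≡4 → e
e(4): 23·(4−8)=-92≡12 → m
n(13): 23·(13−8)=115≡11 → l
h(7): 23·(7−8)=-23≡3 → d
z(25): 23·(25−8)=391≡1 → b

emldb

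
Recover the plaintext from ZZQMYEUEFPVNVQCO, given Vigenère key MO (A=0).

Repeat the key across the ciphertext: MOMOMOMOMOMOMOMO
Z(25)−M(12): 13 → N
Z(25)−O(14): 11 → L
Q(16)−M(12): 4 → E
M(12)−O(14): -2≡24 → Y
Y(24)−M(12): 12 → M
E(4)−O(14): -10≡16 → Q
U(20)−M(12): 8 → I
E(4)−O(14): -10≡16 → Q
F(5)−M(12): -7≡19 → T
P(15)−O(14): 1 → B
V(21)−M(12): 9 → J
N(13)−O(14): -1≡25 → Z
V(21)−M(12): 9 → J
Q(16)−O(14): 2 → C
C(2)−M(12): -10≡16 → Q
O(14)−O(14): 0 → A

NLEYMQIQTBJZJCQA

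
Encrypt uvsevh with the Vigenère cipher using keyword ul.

Repeat the key across the message: ululul
u(20)+u(20): 40≡14 → o
v(21)+l(11): 32≡6 → g
s(18)+u(20): 38≡12 → m
e(4)+l(11): 15 → p
v(21)+u(20): 41≡15 → p
h(7)+l(11): 18 → s

ogmpps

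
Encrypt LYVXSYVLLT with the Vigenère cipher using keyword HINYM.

Repeat the key across the message: HINYMHINYM
L(11)+H(7): 18 → S
Y(24)+I(8): 32≡6 → G
V(21)+N(13): 34≡8 → I
X(23)+Y(24): 47≡21 → V
S(18)+M(12): 30≡4 → E
Y(24)+H(7): 31≡5 → F
V(21)+I(8): 29≡3 → D
L(11)+N(13): 24 → Y
L(11)+Y(24): 35≡9 → J
T(19)+M(12): 31≡5 → F

SGIVEFDYJF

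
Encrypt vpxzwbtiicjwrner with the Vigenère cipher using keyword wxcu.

rmztsyvcezlqnkgl

Repeat the key across the message: wxcuwxcuwxcuwxcu
v(21)+w(22): 43≡17 → r
p(15)+x(23): 38≡12 → m
x(23)+c(2): 25 → z
z(25)+u(20): 45≡19 → t
w(22)+w(22): 44≡18 → s
b(1)+x(23): 24 → y
t(19)+c(2): 21 → v
i(8)+u(20): 28≡2 → c
i(8)+w(22): 30≡4 → e
c(2)+x(23): 25 → z
j(9)+c(2): 11 → l
w(22)+u(20): 42≡16 → q
r(17)+w(22): 39≡13 → n
n(13)+x(23): 36≡10 → k
e(4)+c(2): 6 → g
r(17)+u(20): 37≡11 → l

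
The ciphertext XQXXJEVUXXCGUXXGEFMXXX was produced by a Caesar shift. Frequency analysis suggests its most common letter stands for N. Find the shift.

10

The most frequent ciphertext letter is X (appears 10 times).
X is position 23; N is position 13.
Shift = 10.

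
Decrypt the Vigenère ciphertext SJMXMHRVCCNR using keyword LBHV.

HIFCBGKARBGW

Repeat the key across the ciphertext: LBHVLBHVLBHV
S(18)−L(11): 7 → H
J(9)−B(1): 8 → I
M(12)−H(7): 5 → F
X(23)−V(21): 2 → C
M(12)−L(11): 1 → B
H(7)−B(1): 6 → G
R(17)−H(7): 10 → K
V(21)−V(21): 0 → A
C(2)−L(11): -9≡17 → R
C(2)−B(1): 1 → B
N(13)−H(7): 6 → G
R(17)−V(21): -4≡22 → W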